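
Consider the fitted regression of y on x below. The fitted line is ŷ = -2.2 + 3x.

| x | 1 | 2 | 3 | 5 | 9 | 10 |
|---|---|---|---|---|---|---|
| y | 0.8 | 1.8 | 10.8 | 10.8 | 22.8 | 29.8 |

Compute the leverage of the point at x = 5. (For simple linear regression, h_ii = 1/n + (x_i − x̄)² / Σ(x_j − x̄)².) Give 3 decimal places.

h = 0.167

x̄ = (1 + 2 + 3 + 5 + 9 + 10)/6 = 5
Σ(x − x̄)² = 16 + 9 + 4 + 0 + 16 + 25 = 70
h = 1/6 + (0)²/70 = 0.166667 + 0 = 0.167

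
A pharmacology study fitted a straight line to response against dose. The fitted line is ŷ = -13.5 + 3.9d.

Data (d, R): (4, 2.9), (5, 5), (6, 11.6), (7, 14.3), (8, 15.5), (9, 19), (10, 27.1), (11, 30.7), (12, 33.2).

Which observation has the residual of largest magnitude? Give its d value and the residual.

d=4: ŷ = -13.5 + 3.9·4 = 2.1; e = 2.9 − 2.1 = 0.8
d=5: ŷ = -13.5 + 3.9·5 = 6; e = 5 − 6 = -1
d=6: ŷ = -13.5 + 3.9·6 = 9.9; e = 11.6 − 9.9 = 1.7
d=7: ŷ = -13.5 + 3.9·7 = 13.8; e = 14.3 − 13.8 = 0.5
d=8: ŷ = -13.5 + 3.9·8 = 17.7; e = 15.5 − 17.7 = -2.2
d=9: ŷ = -13.5 + 3.9·9 = 21.6; e = 19 − 21.6 = -2.6
d=10: ŷ = -13.5 + 3.9·10 = 25.5; e = 27.1 − 25.5 = 1.6
d=11: ŷ = -13.5 + 3.9·11 = 29.4; e = 30.7 − 29.4 = 1.3
d=12: ŷ = -13.5 + 3.9·12 = 33.3; e = 33.2 − 33.3 = -0.1
Largest |e| is 2.6 at d = 9, residual -2.6.

d = 9, e = -2.6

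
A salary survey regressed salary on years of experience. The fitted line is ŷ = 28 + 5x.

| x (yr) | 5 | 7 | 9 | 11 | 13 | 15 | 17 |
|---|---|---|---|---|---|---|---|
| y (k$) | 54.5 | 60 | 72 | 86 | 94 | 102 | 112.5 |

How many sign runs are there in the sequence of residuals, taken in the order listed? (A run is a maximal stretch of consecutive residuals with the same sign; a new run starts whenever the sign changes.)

4 runs

x=5: ŷ = 28 + 5·5 = 53; r = 54.5 − 53 = 1.5
x=7: ŷ = 28 + 5·7 = 63; r = 60 − 63 = -3
x=9: ŷ = 28 + 5·9 = 73; r = 72 − 73 = -1
x=11: ŷ = 28 + 5·11 = 83; r = 86 − 83 = 3
x=13: ŷ = 28 + 5·13 = 93; r = 94 − 93 = 1
x=15: ŷ = 28 + 5·15 = 103; r = 102 − 103 = -1
x=17: ŷ = 28 + 5·17 = 113; r = 112.5 − 113 = -0.5
Signs: + − − + + − −
Runs: +×1, −×2, +×2, −×2 → 4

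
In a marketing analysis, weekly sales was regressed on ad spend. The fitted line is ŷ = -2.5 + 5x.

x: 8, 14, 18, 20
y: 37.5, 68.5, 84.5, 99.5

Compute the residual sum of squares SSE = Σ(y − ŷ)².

SSE = 14

x=8: ŷ = -2.5 + 5·8 = 37.5; e = 37.5 − 37.5 = 0
x=14: ŷ = -2.5 + 5·14 = 67.5; e = 68.5 − 67.5 = 1
x=18: ŷ = -2.5 + 5·18 = 87.5; e = 84.5 − 87.5 = -3
x=20: ŷ = -2.5 + 5·20 = 97.5; e = 99.5 − 97.5 = 2
SSE = 0 + 1 + 9 + 4 = 14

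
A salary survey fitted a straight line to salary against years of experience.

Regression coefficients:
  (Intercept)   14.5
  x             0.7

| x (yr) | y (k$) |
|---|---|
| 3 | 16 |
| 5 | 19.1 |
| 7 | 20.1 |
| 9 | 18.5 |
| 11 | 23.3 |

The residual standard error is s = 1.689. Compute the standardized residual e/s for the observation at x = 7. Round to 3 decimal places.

ŷ = 14.5 + 0.7·7 = 19.4
e = 20.1 − 19.4 = 0.7
e/s = 0.7 / 1.689 = 0.414

0.414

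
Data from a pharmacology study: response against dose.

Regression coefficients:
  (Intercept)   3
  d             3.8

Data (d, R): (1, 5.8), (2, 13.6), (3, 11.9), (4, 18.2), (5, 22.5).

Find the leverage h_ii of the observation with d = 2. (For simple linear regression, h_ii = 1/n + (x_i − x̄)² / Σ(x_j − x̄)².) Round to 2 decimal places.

h = 0.30

d̄ = (1 + 2 + 3 + 4 + 5)/5 = 3
Σ(d − d̄)² = 4 + 1 + 0 + 1 + 4 = 10
h = 1/5 + (-1)²/10 = 0.2 + 0.1 = 0.30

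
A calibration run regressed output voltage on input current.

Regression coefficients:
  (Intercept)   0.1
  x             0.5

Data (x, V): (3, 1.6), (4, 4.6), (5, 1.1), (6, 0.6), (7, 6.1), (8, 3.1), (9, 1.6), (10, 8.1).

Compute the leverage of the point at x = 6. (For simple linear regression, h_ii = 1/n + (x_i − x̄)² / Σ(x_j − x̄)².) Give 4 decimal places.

x̄ = (3 + 4 + 5 + 6 + 7 + 8 + 9 + 10)/8 = 6.5
Σ(x − x̄)² = 12.25 + 6.25 + 2.25 + 0.25 + 0.25 + 2.25 + 6.25 + 12.25 = 42
h = 1/8 + (-0.5)²/42 = 0.125 + 0.00595238 = 0.1310

h = 0.1310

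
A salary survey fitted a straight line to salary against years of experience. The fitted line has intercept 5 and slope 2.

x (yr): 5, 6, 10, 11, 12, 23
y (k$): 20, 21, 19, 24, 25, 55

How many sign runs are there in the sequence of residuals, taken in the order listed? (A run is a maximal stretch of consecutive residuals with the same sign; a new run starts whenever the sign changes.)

x=5: ŷ = 5 + 2·5 = 15; r = 20 − 15 = 5
x=6: ŷ = 5 + 2·6 = 17; r = 21 − 17 = 4
x=10: ŷ = 5 + 2·10 = 25; r = 19 − 25 = -6
x=11: ŷ = 5 + 2·11 = 27; r = 24 − 27 = -3
x=12: ŷ = 5 + 2·12 = 29; r = 25 − 29 = -4
x=23: ŷ = 5 + 2·23 = 51; r = 55 − 51 = 4
Signs: + + − − − +
Runs: +×2, −×3, +×1 → 3

3 runs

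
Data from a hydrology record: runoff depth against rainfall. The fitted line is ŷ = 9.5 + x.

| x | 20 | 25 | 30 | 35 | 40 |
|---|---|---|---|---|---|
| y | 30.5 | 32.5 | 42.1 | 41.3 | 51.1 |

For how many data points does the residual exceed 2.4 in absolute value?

2

x=20: ŷ = 9.5 + 20 = 29.5; r = 30.5 − 29.5 = 1
x=25: ŷ = 9.5 + 25 = 34.5; r = 32.5 − 34.5 = -2
x=30: ŷ = 9.5 + 30 = 39.5; r = 42.1 − 39.5 = 2.6
x=35: ŷ = 9.5 + 35 = 44.5; r = 41.3 − 44.5 = -3.2
x=40: ŷ = 9.5 + 40 = 49.5; r = 51.1 − 49.5 = 1.6
|r| > 2.4: x=30 (|r|=2.6), x=35 (|r|=3.2) → 2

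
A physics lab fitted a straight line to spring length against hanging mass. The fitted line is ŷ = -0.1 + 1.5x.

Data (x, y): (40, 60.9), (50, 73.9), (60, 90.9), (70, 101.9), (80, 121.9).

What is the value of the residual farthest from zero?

e = -3

x=40: ŷ = -0.1 + 1.5·40 = 59.9; e = 60.9 − 59.9 = 1
x=50: ŷ = -0.1 + 1.5·50 = 74.9; e = 73.9 − 74.9 = -1
x=60: ŷ = -0.1 + 1.5·60 = 89.9; e = 90.9 − 89.9 = 1
x=70: ŷ = -0.1 + 1.5·70 = 104.9; e = 101.9 − 104.9 = -3
x=80: ŷ = -0.1 + 1.5·80 = 119.9; e = 121.9 − 119.9 = 2
Largest |e| is 3 at x = 70, residual -3.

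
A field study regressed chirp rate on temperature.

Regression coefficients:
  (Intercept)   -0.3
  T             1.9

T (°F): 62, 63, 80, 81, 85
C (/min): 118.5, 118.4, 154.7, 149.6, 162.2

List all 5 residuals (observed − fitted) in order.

1, -1, 3, -4, 1

T=62: ŷ = -0.3 + 1.9·62 = 117.5; e = 118.5 − 117.5 = 1
T=63: ŷ = -0.3 + 1.9·63 = 119.4; e = 118.4 − 119.4 = -1
T=80: ŷ = -0.3 + 1.9·80 = 151.7; e = 154.7 − 151.7 = 3
T=81: ŷ = -0.3 + 1.9·81 = 153.6; e = 149.6 − 153.6 = -4
T=85: ŷ = -0.3 + 1.9·85 = 161.2; e = 162.2 − 161.2 = 1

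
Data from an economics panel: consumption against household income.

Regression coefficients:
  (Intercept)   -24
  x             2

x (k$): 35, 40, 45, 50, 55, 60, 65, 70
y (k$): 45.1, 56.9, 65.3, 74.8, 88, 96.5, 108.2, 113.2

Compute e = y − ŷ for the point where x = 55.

ŷ = -24 + 2·55 = 86
e = 88 − 86 = 2

e = 2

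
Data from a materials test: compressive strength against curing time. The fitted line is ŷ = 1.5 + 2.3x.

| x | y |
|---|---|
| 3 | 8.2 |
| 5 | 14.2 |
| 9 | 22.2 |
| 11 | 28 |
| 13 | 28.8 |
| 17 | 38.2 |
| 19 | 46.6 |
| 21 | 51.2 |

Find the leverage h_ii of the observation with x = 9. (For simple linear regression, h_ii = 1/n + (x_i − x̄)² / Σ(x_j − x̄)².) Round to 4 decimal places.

x̄ = (3 + 5 + 9 + 11 + 13 + 17 + 19 + 21)/8 = 12.25
Σ(x − x̄)² = 85.5625 + 52.5625 + 10.5625 + 1.5625 + 0.5625 + 22.5625 + 45.5625 + 76.5625 = 295.5
h = 1/8 + (-3.25)²/295.5 = 0.125 + 0.0357445 = 0.1607

h = 0.1607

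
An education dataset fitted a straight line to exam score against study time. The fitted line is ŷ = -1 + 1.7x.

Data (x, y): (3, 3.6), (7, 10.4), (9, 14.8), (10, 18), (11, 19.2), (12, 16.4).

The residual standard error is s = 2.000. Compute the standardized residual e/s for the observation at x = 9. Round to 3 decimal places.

0.250

ŷ = -1 + 1.7·9 = 14.3
e = 14.8 − 14.3 = 0.5
e/s = 0.5 / 2.000 = 0.250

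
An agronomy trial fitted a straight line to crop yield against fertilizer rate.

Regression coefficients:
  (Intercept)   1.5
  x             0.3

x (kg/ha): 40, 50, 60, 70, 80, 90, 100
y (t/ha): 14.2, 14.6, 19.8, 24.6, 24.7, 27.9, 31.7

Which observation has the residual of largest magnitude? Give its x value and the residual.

x = 70, r = 2.1

x=40: ŷ = 1.5 + 0.3·40 = 13.5; r = 14.2 − 13.5 = 0.7
x=50: ŷ = 1.5 + 0.3·50 = 16.5; r = 14.6 − 16.5 = -1.9
x=60: ŷ = 1.5 + 0.3·60 = 19.5; r = 19.8 − 19.5 = 0.3
x=70: ŷ = 1.5 + 0.3·70 = 22.5; r = 24.6 − 22.5 = 2.1
x=80: ŷ = 1.5 + 0.3·80 = 25.5; r = 24.7 − 25.5 = -0.8
x=90: ŷ = 1.5 + 0.3·90 = 28.5; r = 27.9 − 28.5 = -0.6
x=100: ŷ = 1.5 + 0.3·100 = 31.5; r = 31.7 − 31.5 = 0.2
Largest |r| is 2.1 at x = 70, residual 2.1.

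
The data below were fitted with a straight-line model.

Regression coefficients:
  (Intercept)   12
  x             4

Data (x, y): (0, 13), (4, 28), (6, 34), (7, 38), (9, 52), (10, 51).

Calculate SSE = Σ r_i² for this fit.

x=0: ŷ = 12 + 4·0 = 12; r = 13 − 12 = 1
x=4: ŷ = 12 + 4·4 = 28; r = 28 − 28 = 0
x=6: ŷ = 12 + 4·6 = 36; r = 34 − 36 = -2
x=7: ŷ = 12 + 4·7 = 40; r = 38 − 40 = -2
x=9: ŷ = 12 + 4·9 = 48; r = 52 − 48 = 4
x=10: ŷ = 12 + 4·10 = 52; r = 51 − 52 = -1
SSE = 1 + 0 + 4 + 4 + 16 + 1 = 26

SSE = 26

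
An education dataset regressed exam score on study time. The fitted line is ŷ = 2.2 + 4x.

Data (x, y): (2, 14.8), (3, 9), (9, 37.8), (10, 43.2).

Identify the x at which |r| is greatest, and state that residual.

x = 3, r = -5.2

x=2: ŷ = 2.2 + 4·2 = 10.2; r = 14.8 − 10.2 = 4.6
x=3: ŷ = 2.2 + 4·3 = 14.2; r = 9 − 14.2 = -5.2
x=9: ŷ = 2.2 + 4·9 = 38.2; r = 37.8 − 38.2 = -0.4
x=10: ŷ = 2.2 + 4·10 = 42.2; r = 43.2 − 42.2 = 1
Largest |r| is 5.2 at x = 3, residual -5.2.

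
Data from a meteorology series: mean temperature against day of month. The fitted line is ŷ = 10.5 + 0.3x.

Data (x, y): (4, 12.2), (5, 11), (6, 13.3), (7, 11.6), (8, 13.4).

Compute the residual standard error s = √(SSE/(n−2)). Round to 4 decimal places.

x=4: ŷ = 10.5 + 0.3·4 = 11.7; r = 12.2 − 11.7 = 0.5
x=5: ŷ = 10.5 + 0.3·5 = 12; r = 11 − 12 = -1
x=6: ŷ = 10.5 + 0.3·6 = 12.3; r = 13.3 − 12.3 = 1
x=7: ŷ = 10.5 + 0.3·7 = 12.6; r = 11.6 − 12.6 = -1
x=8: ŷ = 10.5 + 0.3·8 = 12.9; r = 13.4 − 12.9 = 0.5
SSE = 0.25 + 1 + 1 + 1 + 0.25 = 3.5
s = √(3.5/3) = √1.16667 ≈ 1.0801

s = 1.0801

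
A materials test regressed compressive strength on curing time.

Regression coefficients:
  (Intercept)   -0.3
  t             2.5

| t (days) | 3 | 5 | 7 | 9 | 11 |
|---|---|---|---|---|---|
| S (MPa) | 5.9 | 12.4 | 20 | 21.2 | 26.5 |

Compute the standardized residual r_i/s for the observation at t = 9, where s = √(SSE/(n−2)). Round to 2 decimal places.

t=3: Ŝ = -0.3 + 2.5·3 = 7.2; r = 5.9 − 7.2 = -1.3
t=5: Ŝ = -0.3 + 2.5·5 = 12.2; r = 12.4 − 12.2 = 0.2
t=7: Ŝ = -0.3 + 2.5·7 = 17.2; r = 20 − 17.2 = 2.8
t=9: Ŝ = -0.3 + 2.5·9 = 22.2; r = 21.2 − 22.2 = -1
t=11: Ŝ = -0.3 + 2.5·11 = 27.2; r = 26.5 − 27.2 = -0.7
SSE = 1.69 + 0.04 + 7.84 + 1 + 0.49 = 11.06
s = √(11.06/3) = 1.92007
r/s = -1 / 1.92007 = -0.52

-0.52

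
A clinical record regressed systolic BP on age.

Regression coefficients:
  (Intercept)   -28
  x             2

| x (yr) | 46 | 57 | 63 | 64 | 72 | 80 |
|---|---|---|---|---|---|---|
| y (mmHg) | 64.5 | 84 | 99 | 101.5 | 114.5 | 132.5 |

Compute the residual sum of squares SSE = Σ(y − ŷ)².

x=46: ŷ = -28 + 2·46 = 64; r = 64.5 − 64 = 0.5
x=57: ŷ = -28 + 2·57 = 86; r = 84 − 86 = -2
x=63: ŷ = -28 + 2·63 = 98; r = 99 − 98 = 1
x=64: ŷ = -28 + 2·64 = 100; r = 101.5 − 100 = 1.5
x=72: ŷ = -28 + 2·72 = 116; r = 114.5 − 116 = -1.5
x=80: ŷ = -28 + 2·80 = 132; r = 132.5 − 132 = 0.5
SSE = 0.25 + 4 + 1 + 2.25 + 2.25 + 0.25 = 10

SSE = 10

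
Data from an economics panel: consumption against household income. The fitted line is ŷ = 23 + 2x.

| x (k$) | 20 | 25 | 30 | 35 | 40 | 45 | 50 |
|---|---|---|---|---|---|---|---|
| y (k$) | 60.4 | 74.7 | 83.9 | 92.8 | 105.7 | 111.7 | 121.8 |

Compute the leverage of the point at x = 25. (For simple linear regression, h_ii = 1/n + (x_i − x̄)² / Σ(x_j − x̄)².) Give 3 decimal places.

x̄ = (20 + 25 + 30 + 35 + 40 + 45 + 50)/7 = 35
Σ(x − x̄)² = 225 + 100 + 25 + 0 + 25 + 100 + 225 = 700
h = 1/7 + (-10)²/700 = 0.142857 + 0.142857 = 0.286

h = 0.286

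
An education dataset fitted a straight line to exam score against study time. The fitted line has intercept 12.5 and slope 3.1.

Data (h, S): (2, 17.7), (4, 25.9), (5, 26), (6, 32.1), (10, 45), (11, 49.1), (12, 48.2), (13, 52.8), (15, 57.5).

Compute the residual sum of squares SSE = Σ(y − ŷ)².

SSE = 20

h=2: Ŝ = 12.5 + 3.1·2 = 18.7; e = 17.7 − 18.7 = -1
h=4: Ŝ = 12.5 + 3.1·4 = 24.9; e = 25.9 − 24.9 = 1
h=5: Ŝ = 12.5 + 3.1·5 = 28; e = 26 − 28 = -2
h=6: Ŝ = 12.5 + 3.1·6 = 31.1; e = 32.1 − 31.1 = 1
h=10: Ŝ = 12.5 + 3.1·10 = 43.5; e = 45 − 43.5 = 1.5
h=11: Ŝ = 12.5 + 3.1·11 = 46.6; e = 49.1 − 46.6 = 2.5
h=12: Ŝ = 12.5 + 3.1·12 = 49.7; e = 48.2 − 49.7 = -1.5
h=13: Ŝ = 12.5 + 3.1·13 = 52.8; e = 52.8 − 52.8 = 0
h=15: Ŝ = 12.5 + 3.1·15 = 59; e = 57.5 − 59 = -1.5
SSE = 1 + 1 + 4 + 1 + 2.25 + 6.25 + 2.25 + 0 + 2.25 = 20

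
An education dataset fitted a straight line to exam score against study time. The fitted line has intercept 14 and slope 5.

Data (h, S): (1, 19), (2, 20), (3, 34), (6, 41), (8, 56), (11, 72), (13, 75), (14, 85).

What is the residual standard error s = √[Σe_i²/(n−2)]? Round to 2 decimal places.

s = 3.65

h=1: Ŝ = 14 + 5·1 = 19; e = 19 − 19 = 0
h=2: Ŝ = 14 + 5·2 = 24; e = 20 − 24 = -4
h=3: Ŝ = 14 + 5·3 = 29; e = 34 − 29 = 5
h=6: Ŝ = 14 + 5·6 = 44; e = 41 − 44 = -3
h=8: Ŝ = 14 + 5·8 = 54; e = 56 − 54 = 2
h=11: Ŝ = 14 + 5·11 = 69; e = 72 − 69 = 3
h=13: Ŝ = 14 + 5·13 = 79; e = 75 − 79 = -4
h=14: Ŝ = 14 + 5·14 = 84; e = 85 − 84 = 1
SSE = 0 + 16 + 25 + 9 + 4 + 9 + 16 + 1 = 80
s = √(80/6) = √13.3333 ≈ 3.65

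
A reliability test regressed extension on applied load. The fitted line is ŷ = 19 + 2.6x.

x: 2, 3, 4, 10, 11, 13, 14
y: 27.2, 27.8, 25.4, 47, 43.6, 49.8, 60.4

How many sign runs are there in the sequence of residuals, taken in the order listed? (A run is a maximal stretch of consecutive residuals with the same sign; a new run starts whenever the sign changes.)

5 runs

x=2: ŷ = 19 + 2.6·2 = 24.2; e = 27.2 − 24.2 = 3
x=3: ŷ = 19 + 2.6·3 = 26.8; e = 27.8 − 26.8 = 1
x=4: ŷ = 19 + 2.6·4 = 29.4; e = 25.4 − 29.4 = -4
x=10: ŷ = 19 + 2.6·10 = 45; e = 47 − 45 = 2
x=11: ŷ = 19 + 2.6·11 = 47.6; e = 43.6 − 47.6 = -4
x=13: ŷ = 19 + 2.6·13 = 52.8; e = 49.8 − 52.8 = -3
x=14: ŷ = 19 + 2.6·14 = 55.4; e = 60.4 − 55.4 = 5
Signs: + + − + − − +
Runs: +×2, −×1, +×1, −×2, +×1 → 5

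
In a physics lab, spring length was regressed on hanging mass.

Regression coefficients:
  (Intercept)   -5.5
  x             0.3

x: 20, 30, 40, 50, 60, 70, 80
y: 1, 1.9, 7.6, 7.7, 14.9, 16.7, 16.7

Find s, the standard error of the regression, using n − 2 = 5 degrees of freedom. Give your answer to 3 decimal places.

x=20: ŷ = -5.5 + 0.3·20 = 0.5; r = 1 − 0.5 = 0.5
x=30: ŷ = -5.5 + 0.3·30 = 3.5; r = 1.9 − 3.5 = -1.6
x=40: ŷ = -5.5 + 0.3·40 = 6.5; r = 7.6 − 6.5 = 1.1
x=50: ŷ = -5.5 + 0.3·50 = 9.5; r = 7.7 − 9.5 = -1.8
x=60: ŷ = -5.5 + 0.3·60 = 12.5; r = 14.9 − 12.5 = 2.4
x=70: ŷ = -5.5 + 0.3·70 = 15.5; r = 16.7 − 15.5 = 1.2
x=80: ŷ = -5.5 + 0.3·80 = 18.5; r = 16.7 − 18.5 = -1.8
SSE = 0.25 + 2.56 + 1.21 + 3.24 + 5.76 + 1.44 + 3.24 = 17.7
s = √(17.7/5) = √3.54 ≈ 1.881

s = 1.881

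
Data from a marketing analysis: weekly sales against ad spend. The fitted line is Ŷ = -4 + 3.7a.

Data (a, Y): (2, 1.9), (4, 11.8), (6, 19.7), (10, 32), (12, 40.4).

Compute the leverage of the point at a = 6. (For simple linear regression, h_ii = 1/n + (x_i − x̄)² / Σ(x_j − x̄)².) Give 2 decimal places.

h = 0.21

ā = (2 + 4 + 6 + 10 + 12)/5 = 6.8
Σ(a − ā)² = 23.04 + 7.84 + 0.64 + 10.24 + 27.04 = 68.8
h = 1/5 + (-0.8)²/68.8 = 0.2 + 0.00930233 = 0.21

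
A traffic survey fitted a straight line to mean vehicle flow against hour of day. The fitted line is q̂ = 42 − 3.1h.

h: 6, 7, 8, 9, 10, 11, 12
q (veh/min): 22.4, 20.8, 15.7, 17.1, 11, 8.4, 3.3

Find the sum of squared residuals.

SSE = 15

h=6: q̂ = 42 − 3.1·6 = 23.4; r = 22.4 − 23.4 = -1
h=7: q̂ = 42 − 3.1·7 = 20.3; r = 20.8 − 20.3 = 0.5
h=8: q̂ = 42 − 3.1·8 = 17.2; r = 15.7 − 17.2 = -1.5
h=9: q̂ = 42 − 3.1·9 = 14.1; r = 17.1 − 14.1 = 3
h=10: q̂ = 42 − 3.1·10 = 11; r = 11 − 11 = 0
h=11: q̂ = 42 − 3.1·11 = 7.9; r = 8.4 − 7.9 = 0.5
h=12: q̂ = 42 − 3.1·12 = 4.8; r = 3.3 − 4.8 = -1.5
SSE = 1 + 0.25 + 2.25 + 9 + 0 + 0.25 + 2.25 = 15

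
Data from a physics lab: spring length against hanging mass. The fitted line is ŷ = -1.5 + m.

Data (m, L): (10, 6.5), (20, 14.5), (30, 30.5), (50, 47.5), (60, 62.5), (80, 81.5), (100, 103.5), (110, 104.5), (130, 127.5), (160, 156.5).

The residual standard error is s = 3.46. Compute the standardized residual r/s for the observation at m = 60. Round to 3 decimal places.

1.156

ŷ = -1.5 + 60 = 58.5
r = 62.5 − 58.5 = 4
r/s = 4 / 3.46 = 1.156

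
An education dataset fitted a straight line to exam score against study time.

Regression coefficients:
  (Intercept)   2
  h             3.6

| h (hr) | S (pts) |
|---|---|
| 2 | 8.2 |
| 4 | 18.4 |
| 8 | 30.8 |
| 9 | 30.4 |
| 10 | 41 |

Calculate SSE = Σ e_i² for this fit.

h=2: ŷ = 2 + 3.6·2 = 9.2; e = 8.2 − 9.2 = -1
h=4: ŷ = 2 + 3.6·4 = 16.4; e = 18.4 − 16.4 = 2
h=8: ŷ = 2 + 3.6·8 = 30.8; e = 30.8 − 30.8 = 0
h=9: ŷ = 2 + 3.6·9 = 34.4; e = 30.4 − 34.4 = -4
h=10: ŷ = 2 + 3.6·10 = 38; e = 41 − 38 = 3
SSE = 1 + 4 + 0 + 16 + 9 = 30

SSE = 30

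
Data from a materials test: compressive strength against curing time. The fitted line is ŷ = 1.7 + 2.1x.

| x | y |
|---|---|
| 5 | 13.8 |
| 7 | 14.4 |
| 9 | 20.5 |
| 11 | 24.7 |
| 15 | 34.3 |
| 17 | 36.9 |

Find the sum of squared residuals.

x=5: ŷ = 1.7 + 2.1·5 = 12.2; r = 13.8 − 12.2 = 1.6
x=7: ŷ = 1.7 + 2.1·7 = 16.4; r = 14.4 − 16.4 = -2
x=9: ŷ = 1.7 + 2.1·9 = 20.6; r = 20.5 − 20.6 = -0.1
x=11: ŷ = 1.7 + 2.1·11 = 24.8; r = 24.7 − 24.8 = -0.1
x=15: ŷ = 1.7 + 2.1·15 = 33.2; r = 34.3 − 33.2 = 1.1
x=17: ŷ = 1.7 + 2.1·17 = 37.4; r = 36.9 − 37.4 = -0.5
SSE = 2.56 + 4 + 0.01 + 0.01 + 1.21 + 0.25 = 8.04

SSE = 8.04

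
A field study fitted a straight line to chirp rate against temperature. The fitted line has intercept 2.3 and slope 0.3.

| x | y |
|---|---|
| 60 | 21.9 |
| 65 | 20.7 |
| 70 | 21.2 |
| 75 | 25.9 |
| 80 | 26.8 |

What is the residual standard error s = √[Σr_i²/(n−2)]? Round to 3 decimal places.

x=60: ŷ = 2.3 + 0.3·60 = 20.3; r = 21.9 − 20.3 = 1.6
x=65: ŷ = 2.3 + 0.3·65 = 21.8; r = 20.7 − 21.8 = -1.1
x=70: ŷ = 2.3 + 0.3·70 = 23.3; r = 21.2 − 23.3 = -2.1
x=75: ŷ = 2.3 + 0.3·75 = 24.8; r = 25.9 − 24.8 = 1.1
x=80: ŷ = 2.3 + 0.3·80 = 26.3; r = 26.8 − 26.3 = 0.5
SSE = 2.56 + 1.21 + 4.41 + 1.21 + 0.25 = 9.64
s = √(9.64/3) = √3.21333 ≈ 1.793

s = 1.793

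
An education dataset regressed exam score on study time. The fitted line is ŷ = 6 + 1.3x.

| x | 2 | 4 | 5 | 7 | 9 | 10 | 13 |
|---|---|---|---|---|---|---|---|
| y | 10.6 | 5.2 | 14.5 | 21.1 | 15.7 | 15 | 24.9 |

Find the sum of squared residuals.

x=2: ŷ = 6 + 1.3·2 = 8.6; e = 10.6 − 8.6 = 2
x=4: ŷ = 6 + 1.3·4 = 11.2; e = 5.2 − 11.2 = -6
x=5: ŷ = 6 + 1.3·5 = 12.5; e = 14.5 − 12.5 = 2
x=7: ŷ = 6 + 1.3·7 = 15.1; e = 21.1 − 15.1 = 6
x=9: ŷ = 6 + 1.3·9 = 17.7; e = 15.7 − 17.7 = -2
x=10: ŷ = 6 + 1.3·10 = 19; e = 15 − 19 = -4
x=13: ŷ = 6 + 1.3·13 = 22.9; e = 24.9 − 22.9 = 2
SSE = 4 + 36 + 4 + 36 + 4 + 16 + 4 = 104

SSE = 104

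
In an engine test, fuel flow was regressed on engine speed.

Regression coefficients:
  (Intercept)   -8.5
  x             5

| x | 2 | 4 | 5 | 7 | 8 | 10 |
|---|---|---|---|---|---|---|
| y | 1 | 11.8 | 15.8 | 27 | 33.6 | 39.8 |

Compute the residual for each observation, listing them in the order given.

x=2: ŷ = -8.5 + 5·2 = 1.5; r = 1 − 1.5 = -0.5
x=4: ŷ = -8.5 + 5·4 = 11.5; r = 11.8 − 11.5 = 0.3
x=5: ŷ = -8.5 + 5·5 = 16.5; r = 15.8 − 16.5 = -0.7
x=7: ŷ = -8.5 + 5·7 = 26.5; r = 27 − 26.5 = 0.5
x=8: ŷ = -8.5 + 5·8 = 31.5; r = 33.6 − 31.5 = 2.1
x=10: ŷ = -8.5 + 5·10 = 41.5; r = 39.8 − 41.5 = -1.7

-0.5, 0.3, -0.7, 0.5, 2.1, -1.7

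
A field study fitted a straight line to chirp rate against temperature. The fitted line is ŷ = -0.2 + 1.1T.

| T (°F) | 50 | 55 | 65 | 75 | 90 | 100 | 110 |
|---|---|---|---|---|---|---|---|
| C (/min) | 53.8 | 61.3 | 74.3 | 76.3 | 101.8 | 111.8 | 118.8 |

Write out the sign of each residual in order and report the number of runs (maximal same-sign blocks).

5 runs

T=50: ŷ = -0.2 + 1.1·50 = 54.8; r = 53.8 − 54.8 = -1
T=55: ŷ = -0.2 + 1.1·55 = 60.3; r = 61.3 − 60.3 = 1
T=65: ŷ = -0.2 + 1.1·65 = 71.3; r = 74.3 − 71.3 = 3
T=75: ŷ = -0.2 + 1.1·75 = 82.3; r = 76.3 − 82.3 = -6
T=90: ŷ = -0.2 + 1.1·90 = 98.8; r = 101.8 − 98.8 = 3
T=100: ŷ = -0.2 + 1.1·100 = 109.8; r = 111.8 − 109.8 = 2
T=110: ŷ = -0.2 + 1.1·110 = 120.8; r = 118.8 − 120.8 = -2
Signs: − + + − + + −
Runs: −×1, +×2, −×1, +×2, −×1 → 5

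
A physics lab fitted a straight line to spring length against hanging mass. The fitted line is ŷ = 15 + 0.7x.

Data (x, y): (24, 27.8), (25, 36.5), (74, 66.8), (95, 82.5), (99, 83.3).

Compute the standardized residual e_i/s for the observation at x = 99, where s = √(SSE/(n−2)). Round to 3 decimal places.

-0.297

x=24: ŷ = 15 + 0.7·24 = 31.8; e = 27.8 − 31.8 = -4
x=25: ŷ = 15 + 0.7·25 = 32.5; e = 36.5 − 32.5 = 4
x=74: ŷ = 15 + 0.7·74 = 66.8; e = 66.8 − 66.8 = 0
x=95: ŷ = 15 + 0.7·95 = 81.5; e = 82.5 − 81.5 = 1
x=99: ŷ = 15 + 0.7·99 = 84.3; e = 83.3 − 84.3 = -1
SSE = 16 + 16 + 0 + 1 + 1 = 34
s = √(34/3) = 3.3665
e/s = -1 / 3.3665 = -0.297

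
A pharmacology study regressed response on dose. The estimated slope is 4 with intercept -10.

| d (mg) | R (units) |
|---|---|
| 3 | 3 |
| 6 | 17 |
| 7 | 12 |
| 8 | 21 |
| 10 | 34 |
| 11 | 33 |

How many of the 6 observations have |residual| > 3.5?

2

d=3: R̂ = -10 + 4·3 = 2; e = 3 − 2 = 1
d=6: R̂ = -10 + 4·6 = 14; e = 17 − 14 = 3
d=7: R̂ = -10 + 4·7 = 18; e = 12 − 18 = -6
d=8: R̂ = -10 + 4·8 = 22; e = 21 − 22 = -1
d=10: R̂ = -10 + 4·10 = 30; e = 34 − 30 = 4
d=11: R̂ = -10 + 4·11 = 34; e = 33 − 34 = -1
|e| > 3.5: d=7 (|e|=6), d=10 (|e|=4) → 2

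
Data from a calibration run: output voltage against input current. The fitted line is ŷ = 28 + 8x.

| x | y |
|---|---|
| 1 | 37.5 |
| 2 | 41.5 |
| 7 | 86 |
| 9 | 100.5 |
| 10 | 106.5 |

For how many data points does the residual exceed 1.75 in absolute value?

x=1: ŷ = 28 + 8·1 = 36; e = 37.5 − 36 = 1.5
x=2: ŷ = 28 + 8·2 = 44; e = 41.5 − 44 = -2.5
x=7: ŷ = 28 + 8·7 = 84; e = 86 − 84 = 2
x=9: ŷ = 28 + 8·9 = 100; e = 100.5 − 100 = 0.5
x=10: ŷ = 28 + 8·10 = 108; e = 106.5 − 108 = -1.5
|e| > 1.75: x=2 (|e|=2.5), x=7 (|e|=2) → 2

2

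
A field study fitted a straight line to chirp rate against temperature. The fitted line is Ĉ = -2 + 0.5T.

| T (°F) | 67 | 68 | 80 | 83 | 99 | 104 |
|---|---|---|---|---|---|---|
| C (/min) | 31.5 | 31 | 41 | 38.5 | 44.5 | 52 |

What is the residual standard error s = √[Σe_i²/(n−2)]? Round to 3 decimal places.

T=67: Ĉ = -2 + 0.5·67 = 31.5; e = 31.5 − 31.5 = 0
T=68: Ĉ = -2 + 0.5·68 = 32; e = 31 − 32 = -1
T=80: Ĉ = -2 + 0.5·80 = 38; e = 41 − 38 = 3
T=83: Ĉ = -2 + 0.5·83 = 39.5; e = 38.5 − 39.5 = -1
T=99: Ĉ = -2 + 0.5·99 = 47.5; e = 44.5 − 47.5 = -3
T=104: Ĉ = -2 + 0.5·104 = 50; e = 52 − 50 = 2
SSE = 0 + 1 + 9 + 1 + 9 + 4 = 24
s = √(24/4) = √6 ≈ 2.449

s = 2.449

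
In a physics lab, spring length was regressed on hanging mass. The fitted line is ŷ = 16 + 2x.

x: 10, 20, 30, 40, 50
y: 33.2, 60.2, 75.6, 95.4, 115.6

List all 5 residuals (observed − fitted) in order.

x=10: ŷ = 16 + 2·10 = 36; r = 33.2 − 36 = -2.8
x=20: ŷ = 16 + 2·20 = 56; r = 60.2 − 56 = 4.2
x=30: ŷ = 16 + 2·30 = 76; r = 75.6 − 76 = -0.4
x=40: ŷ = 16 + 2·40 = 96; r = 95.4 − 96 = -0.6
x=50: ŷ = 16 + 2·50 = 116; r = 115.6 − 116 = -0.4

-2.8, 4.2, -0.4, -0.6, -0.4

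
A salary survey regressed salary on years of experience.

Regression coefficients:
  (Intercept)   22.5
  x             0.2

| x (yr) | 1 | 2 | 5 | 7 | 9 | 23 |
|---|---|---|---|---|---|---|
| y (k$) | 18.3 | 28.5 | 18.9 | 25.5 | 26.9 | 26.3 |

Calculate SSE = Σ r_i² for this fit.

x=1: ŷ = 22.5 + 0.2·1 = 22.7; r = 18.3 − 22.7 = -4.4
x=2: ŷ = 22.5 + 0.2·2 = 22.9; r = 28.5 − 22.9 = 5.6
x=5: ŷ = 22.5 + 0.2·5 = 23.5; r = 18.9 − 23.5 = -4.6
x=7: ŷ = 22.5 + 0.2·7 = 23.9; r = 25.5 − 23.9 = 1.6
x=9: ŷ = 22.5 + 0.2·9 = 24.3; r = 26.9 − 24.3 = 2.6
x=23: ŷ = 22.5 + 0.2·23 = 27.1; r = 26.3 − 27.1 = -0.8
SSE = 19.36 + 31.36 + 21.16 + 2.56 + 6.76 + 0.64 = 81.84

SSE = 81.84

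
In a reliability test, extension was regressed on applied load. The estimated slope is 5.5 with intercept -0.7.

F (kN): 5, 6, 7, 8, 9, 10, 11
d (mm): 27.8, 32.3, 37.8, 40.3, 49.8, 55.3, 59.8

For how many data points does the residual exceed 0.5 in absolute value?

4

F=5: ŷ = -0.7 + 5.5·5 = 26.8; r = 27.8 − 26.8 = 1
F=6: ŷ = -0.7 + 5.5·6 = 32.3; r = 32.3 − 32.3 = 0
F=7: ŷ = -0.7 + 5.5·7 = 37.8; r = 37.8 − 37.8 = 0
F=8: ŷ = -0.7 + 5.5·8 = 43.3; r = 40.3 − 43.3 = -3
F=9: ŷ = -0.7 + 5.5·9 = 48.8; r = 49.8 − 48.8 = 1
F=10: ŷ = -0.7 + 5.5·10 = 54.3; r = 55.3 − 54.3 = 1
F=11: ŷ = -0.7 + 5.5·11 = 59.8; r = 59.8 − 59.8 = 0
|r| > 0.5: F=5 (|r|=1), F=8 (|r|=3), F=9 (|r|=1), F=10 (|r|=1) → 4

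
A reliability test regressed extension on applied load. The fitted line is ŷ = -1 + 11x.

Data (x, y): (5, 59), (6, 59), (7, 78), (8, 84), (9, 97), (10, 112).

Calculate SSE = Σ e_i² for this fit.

SSE = 84

x=5: ŷ = -1 + 11·5 = 54; e = 59 − 54 = 5
x=6: ŷ = -1 + 11·6 = 65; e = 59 − 65 = -6
x=7: ŷ = -1 + 11·7 = 76; e = 78 − 76 = 2
x=8: ŷ = -1 + 11·8 = 87; e = 84 − 87 = -3
x=9: ŷ = -1 + 11·9 = 98; e = 97 − 98 = -1
x=10: ŷ = -1 + 11·10 = 109; e = 112 − 109 = 3
SSE = 25 + 36 + 4 + 9 + 1 + 9 = 84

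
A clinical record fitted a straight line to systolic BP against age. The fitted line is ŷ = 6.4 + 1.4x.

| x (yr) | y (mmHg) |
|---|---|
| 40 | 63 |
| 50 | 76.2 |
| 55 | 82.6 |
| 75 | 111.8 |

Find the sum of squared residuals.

SSE = 1.2

x=40: ŷ = 6.4 + 1.4·40 = 62.4; e = 63 − 62.4 = 0.6
x=50: ŷ = 6.4 + 1.4·50 = 76.4; e = 76.2 − 76.4 = -0.2
x=55: ŷ = 6.4 + 1.4·55 = 83.4; e = 82.6 − 83.4 = -0.8
x=75: ŷ = 6.4 + 1.4·75 = 111.4; e = 111.8 − 111.4 = 0.4
SSE = 0.36 + 0.04 + 0.64 + 0.16 = 1.2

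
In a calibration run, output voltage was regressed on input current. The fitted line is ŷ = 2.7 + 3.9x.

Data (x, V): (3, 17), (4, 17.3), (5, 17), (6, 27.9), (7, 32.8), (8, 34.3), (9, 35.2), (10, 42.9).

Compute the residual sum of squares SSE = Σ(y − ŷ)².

SSE = 54.24

x=3: ŷ = 2.7 + 3.9·3 = 14.4; e = 17 − 14.4 = 2.6
x=4: ŷ = 2.7 + 3.9·4 = 18.3; e = 17.3 − 18.3 = -1
x=5: ŷ = 2.7 + 3.9·5 = 22.2; e = 17 − 22.2 = -5.2
x=6: ŷ = 2.7 + 3.9·6 = 26.1; e = 27.9 − 26.1 = 1.8
x=7: ŷ = 2.7 + 3.9·7 = 30; e = 32.8 − 30 = 2.8
x=8: ŷ = 2.7 + 3.9·8 = 33.9; e = 34.3 − 33.9 = 0.4
x=9: ŷ = 2.7 + 3.9·9 = 37.8; e = 35.2 − 37.8 = -2.6
x=10: ŷ = 2.7 + 3.9·10 = 41.7; e = 42.9 − 41.7 = 1.2
SSE = 6.76 + 1 + 27.04 + 3.24 + 7.84 + 0.16 + 6.76 + 1.44 = 54.24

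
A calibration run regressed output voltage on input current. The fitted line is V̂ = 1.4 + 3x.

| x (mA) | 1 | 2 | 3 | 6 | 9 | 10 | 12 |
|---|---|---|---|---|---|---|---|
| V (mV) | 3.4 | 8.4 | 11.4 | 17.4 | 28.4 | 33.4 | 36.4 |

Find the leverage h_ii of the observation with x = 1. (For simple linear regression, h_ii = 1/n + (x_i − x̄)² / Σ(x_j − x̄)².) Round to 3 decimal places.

x̄ = (1 + 2 + 3 + 6 + 9 + 10 + 12)/7 = 6.14286
Σ(x − x̄)² = 26.449 + 17.1633 + 9.87755 + 0.0204082 + 8.16327 + 14.8776 + 34.3061 = 110.857
h = 1/7 + (-5.14286)²/110.857 = 0.142857 + 0.238586 = 0.381

h = 0.381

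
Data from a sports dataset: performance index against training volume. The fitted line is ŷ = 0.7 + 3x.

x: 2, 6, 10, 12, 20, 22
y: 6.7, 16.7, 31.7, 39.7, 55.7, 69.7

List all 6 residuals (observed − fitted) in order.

0, -2, 1, 3, -5, 3

x=2: ŷ = 0.7 + 3·2 = 6.7; r = 6.7 − 6.7 = 0
x=6: ŷ = 0.7 + 3·6 = 18.7; r = 16.7 − 18.7 = -2
x=10: ŷ = 0.7 + 3·10 = 30.7; r = 31.7 − 30.7 = 1
x=12: ŷ = 0.7 + 3·12 = 36.7; r = 39.7 − 36.7 = 3
x=20: ŷ = 0.7 + 3·20 = 60.7; r = 55.7 − 60.7 = -5
x=22: ŷ = 0.7 + 3·22 = 66.7; r = 69.7 − 66.7 = 3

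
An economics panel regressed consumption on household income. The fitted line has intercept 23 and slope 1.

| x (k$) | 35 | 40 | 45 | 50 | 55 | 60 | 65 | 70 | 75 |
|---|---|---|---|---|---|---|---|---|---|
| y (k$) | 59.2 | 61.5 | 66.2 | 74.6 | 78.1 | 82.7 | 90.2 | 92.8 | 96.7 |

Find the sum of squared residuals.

x=35: ŷ = 23 + 35 = 58; r = 59.2 − 58 = 1.2
x=40: ŷ = 23 + 40 = 63; r = 61.5 − 63 = -1.5
x=45: ŷ = 23 + 45 = 68; r = 66.2 − 68 = -1.8
x=50: ŷ = 23 + 50 = 73; r = 74.6 − 73 = 1.6
x=55: ŷ = 23 + 55 = 78; r = 78.1 − 78 = 0.1
x=60: ŷ = 23 + 60 = 83; r = 82.7 − 83 = -0.3
x=65: ŷ = 23 + 65 = 88; r = 90.2 − 88 = 2.2
x=70: ŷ = 23 + 70 = 93; r = 92.8 − 93 = -0.2
x=75: ŷ = 23 + 75 = 98; r = 96.7 − 98 = -1.3
SSE = 1.44 + 2.25 + 3.24 + 2.56 + 0.01 + 0.09 + 4.84 + 0.04 + 1.69 = 16.16

SSE = 16.16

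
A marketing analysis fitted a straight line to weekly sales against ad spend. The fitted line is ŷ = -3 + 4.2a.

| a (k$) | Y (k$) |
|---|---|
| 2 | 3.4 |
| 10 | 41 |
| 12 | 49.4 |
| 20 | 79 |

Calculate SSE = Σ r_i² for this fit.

a=2: ŷ = -3 + 4.2·2 = 5.4; r = 3.4 − 5.4 = -2
a=10: ŷ = -3 + 4.2·10 = 39; r = 41 − 39 = 2
a=12: ŷ = -3 + 4.2·12 = 47.4; r = 49.4 − 47.4 = 2
a=20: ŷ = -3 + 4.2·20 = 81; r = 79 − 81 = -2
SSE = 4 + 4 + 4 + 4 = 16

SSE = 16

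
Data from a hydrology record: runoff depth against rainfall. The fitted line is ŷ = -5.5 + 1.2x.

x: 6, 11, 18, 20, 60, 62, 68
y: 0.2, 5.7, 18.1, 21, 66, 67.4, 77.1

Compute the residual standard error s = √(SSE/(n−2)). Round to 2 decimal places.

s = 2.00

x=6: ŷ = -5.5 + 1.2·6 = 1.7; r = 0.2 − 1.7 = -1.5
x=11: ŷ = -5.5 + 1.2·11 = 7.7; r = 5.7 − 7.7 = -2
x=18: ŷ = -5.5 + 1.2·18 = 16.1; r = 18.1 − 16.1 = 2
x=20: ŷ = -5.5 + 1.2·20 = 18.5; r = 21 − 18.5 = 2.5
x=60: ŷ = -5.5 + 1.2·60 = 66.5; r = 66 − 66.5 = -0.5
x=62: ŷ = -5.5 + 1.2·62 = 68.9; r = 67.4 − 68.9 = -1.5
x=68: ŷ = -5.5 + 1.2·68 = 76.1; r = 77.1 − 76.1 = 1
SSE = 2.25 + 4 + 4 + 6.25 + 0.25 + 2.25 + 1 = 20
s = √(20/5) = √4 ≈ 2.00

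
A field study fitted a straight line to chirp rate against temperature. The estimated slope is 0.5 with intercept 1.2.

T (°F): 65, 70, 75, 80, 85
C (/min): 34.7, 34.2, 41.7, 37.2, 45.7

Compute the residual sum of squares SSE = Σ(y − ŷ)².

T=65: ŷ = 1.2 + 0.5·65 = 33.7; r = 34.7 − 33.7 = 1
T=70: ŷ = 1.2 + 0.5·70 = 36.2; r = 34.2 − 36.2 = -2
T=75: ŷ = 1.2 + 0.5·75 = 38.7; r = 41.7 − 38.7 = 3
T=80: ŷ = 1.2 + 0.5·80 = 41.2; r = 37.2 − 41.2 = -4
T=85: ŷ = 1.2 + 0.5·85 = 43.7; r = 45.7 − 43.7 = 2
SSE = 1 + 4 + 9 + 16 + 4 = 34

SSE = 34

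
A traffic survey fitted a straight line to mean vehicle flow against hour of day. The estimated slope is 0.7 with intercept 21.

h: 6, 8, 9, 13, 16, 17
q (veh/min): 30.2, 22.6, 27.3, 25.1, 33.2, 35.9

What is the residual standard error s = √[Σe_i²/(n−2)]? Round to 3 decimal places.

s = 4.359

h=6: q̂ = 21 + 0.7·6 = 25.2; e = 30.2 − 25.2 = 5
h=8: q̂ = 21 + 0.7·8 = 26.6; e = 22.6 − 26.6 = -4
h=9: q̂ = 21 + 0.7·9 = 27.3; e = 27.3 − 27.3 = 0
h=13: q̂ = 21 + 0.7·13 = 30.1; e = 25.1 − 30.1 = -5
h=16: q̂ = 21 + 0.7·16 = 32.2; e = 33.2 − 32.2 = 1
h=17: q̂ = 21 + 0.7·17 = 32.9; e = 35.9 − 32.9 = 3
SSE = 25 + 16 + 0 + 25 + 1 + 9 = 76
s = √(76/4) = √19 ≈ 4.359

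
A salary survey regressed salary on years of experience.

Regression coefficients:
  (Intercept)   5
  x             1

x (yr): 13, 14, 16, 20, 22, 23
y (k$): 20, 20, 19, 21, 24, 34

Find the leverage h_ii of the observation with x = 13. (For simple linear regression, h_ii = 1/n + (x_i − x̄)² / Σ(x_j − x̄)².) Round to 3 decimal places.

h = 0.444

x̄ = (13 + 14 + 16 + 20 + 22 + 23)/6 = 18
Σ(x − x̄)² = 25 + 16 + 4 + 4 + 16 + 25 = 90
h = 1/6 + (-5)²/90 = 0.166667 + 0.277778 = 0.444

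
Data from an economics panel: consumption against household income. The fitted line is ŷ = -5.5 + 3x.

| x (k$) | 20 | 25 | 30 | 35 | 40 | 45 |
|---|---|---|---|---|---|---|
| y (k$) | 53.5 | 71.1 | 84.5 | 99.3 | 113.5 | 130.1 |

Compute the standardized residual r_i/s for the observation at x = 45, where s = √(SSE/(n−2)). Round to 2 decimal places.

x=20: ŷ = -5.5 + 3·20 = 54.5; r = 53.5 − 54.5 = -1
x=25: ŷ = -5.5 + 3·25 = 69.5; r = 71.1 − 69.5 = 1.6
x=30: ŷ = -5.5 + 3·30 = 84.5; r = 84.5 − 84.5 = 0
x=35: ŷ = -5.5 + 3·35 = 99.5; r = 99.3 − 99.5 = -0.2
x=40: ŷ = -5.5 + 3·40 = 114.5; r = 113.5 − 114.5 = -1
x=45: ŷ = -5.5 + 3·45 = 129.5; r = 130.1 − 129.5 = 0.6
SSE = 1 + 2.56 + 0 + 0.04 + 1 + 0.36 = 4.96
s = √(4.96/4) = 1.11355
r/s = 0.6 / 1.11355 = 0.54

0.54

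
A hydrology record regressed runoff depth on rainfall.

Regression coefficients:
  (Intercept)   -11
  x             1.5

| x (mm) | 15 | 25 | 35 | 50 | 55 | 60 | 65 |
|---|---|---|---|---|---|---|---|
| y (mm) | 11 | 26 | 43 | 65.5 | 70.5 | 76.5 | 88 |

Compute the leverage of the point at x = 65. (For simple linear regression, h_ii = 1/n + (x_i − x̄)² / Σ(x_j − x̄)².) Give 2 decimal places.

x̄ = (15 + 25 + 35 + 50 + 55 + 60 + 65)/7 = 43.5714
Σ(x − x̄)² = 816.327 + 344.898 + 73.4694 + 41.3265 + 130.612 + 269.898 + 459.184 = 2135.71
h = 1/7 + (21.4286)²/2135.71 = 0.142857 + 0.215002 = 0.36

h = 0.36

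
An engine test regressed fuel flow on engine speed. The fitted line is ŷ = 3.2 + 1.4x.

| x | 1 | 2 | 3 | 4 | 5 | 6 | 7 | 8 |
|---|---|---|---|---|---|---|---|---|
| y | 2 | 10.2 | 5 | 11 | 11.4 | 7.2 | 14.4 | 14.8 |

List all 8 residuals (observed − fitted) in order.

-2.6, 4.2, -2.4, 2.2, 1.2, -4.4, 1.4, 0.4

x=1: ŷ = 3.2 + 1.4·1 = 4.6; r = 2 − 4.6 = -2.6
x=2: ŷ = 3.2 + 1.4·2 = 6; r = 10.2 − 6 = 4.2
x=3: ŷ = 3.2 + 1.4·3 = 7.4; r = 5 − 7.4 = -2.4
x=4: ŷ = 3.2 + 1.4·4 = 8.8; r = 11 − 8.8 = 2.2
x=5: ŷ = 3.2 + 1.4·5 = 10.2; r = 11.4 − 10.2 = 1.2
x=6: ŷ = 3.2 + 1.4·6 = 11.6; r = 7.2 − 11.6 = -4.4
x=7: ŷ = 3.2 + 1.4·7 = 13; r = 14.4 − 13 = 1.4
x=8: ŷ = 3.2 + 1.4·8 = 14.4; r = 14.8 − 14.4 = 0.4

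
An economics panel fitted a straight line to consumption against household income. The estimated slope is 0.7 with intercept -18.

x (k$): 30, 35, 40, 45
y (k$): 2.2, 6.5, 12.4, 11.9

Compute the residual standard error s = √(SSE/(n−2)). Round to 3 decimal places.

x=30: ŷ = -18 + 0.7·30 = 3; r = 2.2 − 3 = -0.8
x=35: ŷ = -18 + 0.7·35 = 6.5; r = 6.5 − 6.5 = 0
x=40: ŷ = -18 + 0.7·40 = 10; r = 12.4 − 10 = 2.4
x=45: ŷ = -18 + 0.7·45 = 13.5; r = 11.9 − 13.5 = -1.6
SSE = 0.64 + 0 + 5.76 + 2.56 = 8.96
s = √(8.96/2) = √4.48 ≈ 2.117

s = 2.117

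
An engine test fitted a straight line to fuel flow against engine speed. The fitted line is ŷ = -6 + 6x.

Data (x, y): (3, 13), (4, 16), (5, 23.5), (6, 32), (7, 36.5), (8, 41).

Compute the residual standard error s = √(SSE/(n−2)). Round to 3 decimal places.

s = 1.620

x=3: ŷ = -6 + 6·3 = 12; r = 13 − 12 = 1
x=4: ŷ = -6 + 6·4 = 18; r = 16 − 18 = -2
x=5: ŷ = -6 + 6·5 = 24; r = 23.5 − 24 = -0.5
x=6: ŷ = -6 + 6·6 = 30; r = 32 − 30 = 2
x=7: ŷ = -6 + 6·7 = 36; r = 36.5 − 36 = 0.5
x=8: ŷ = -6 + 6·8 = 42; r = 41 − 42 = -1
SSE = 1 + 4 + 0.25 + 4 + 0.25 + 1 = 10.5
s = √(10.5/4) = √2.625 ≈ 1.620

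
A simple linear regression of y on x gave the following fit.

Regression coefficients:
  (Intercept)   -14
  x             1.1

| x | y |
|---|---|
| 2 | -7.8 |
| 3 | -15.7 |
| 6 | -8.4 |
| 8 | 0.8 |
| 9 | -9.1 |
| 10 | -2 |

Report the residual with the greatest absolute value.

x=2: ŷ = -14 + 1.1·2 = -11.8; e = -7.8 − (-11.8) = 4
x=3: ŷ = -14 + 1.1·3 = -10.7; e = -15.7 − (-10.7) = -5
x=6: ŷ = -14 + 1.1·6 = -7.4; e = -8.4 − (-7.4) = -1
x=8: ŷ = -14 + 1.1·8 = -5.2; e = 0.8 − (-5.2) = 6
x=9: ŷ = -14 + 1.1·9 = -4.1; e = -9.1 − (-4.1) = -5
x=10: ŷ = -14 + 1.1·10 = -3; e = -2 − (-3) = 1
Largest |e| is 6 at x = 8, residual 6.

e = 6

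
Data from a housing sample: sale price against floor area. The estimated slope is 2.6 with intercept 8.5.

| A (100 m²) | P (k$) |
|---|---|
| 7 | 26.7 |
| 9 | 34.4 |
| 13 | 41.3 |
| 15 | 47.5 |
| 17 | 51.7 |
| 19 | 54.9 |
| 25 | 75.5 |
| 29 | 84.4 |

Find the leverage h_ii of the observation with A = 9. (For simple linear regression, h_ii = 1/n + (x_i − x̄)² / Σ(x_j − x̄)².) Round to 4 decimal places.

h = 0.2769

Ā = (7 + 9 + 13 + 15 + 17 + 19 + 25 + 29)/8 = 16.75
Σ(A − Ā)² = 95.0625 + 60.0625 + 14.0625 + 3.0625 + 0.0625 + 5.0625 + 68.0625 + 150.062 = 395.5
h = 1/8 + (-7.75)²/395.5 = 0.125 + 0.151865 = 0.2769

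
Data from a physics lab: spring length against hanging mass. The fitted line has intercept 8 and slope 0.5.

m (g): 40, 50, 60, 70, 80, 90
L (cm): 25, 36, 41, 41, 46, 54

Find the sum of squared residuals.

SSE = 36

m=40: ŷ = 8 + 0.5·40 = 28; r = 25 − 28 = -3
m=50: ŷ = 8 + 0.5·50 = 33; r = 36 − 33 = 3
m=60: ŷ = 8 + 0.5·60 = 38; r = 41 − 38 = 3
m=70: ŷ = 8 + 0.5·70 = 43; r = 41 − 43 = -2
m=80: ŷ = 8 + 0.5·80 = 48; r = 46 − 48 = -2
m=90: ŷ = 8 + 0.5·90 = 53; r = 54 − 53 = 1
SSE = 9 + 9 + 9 + 4 + 4 + 1 = 36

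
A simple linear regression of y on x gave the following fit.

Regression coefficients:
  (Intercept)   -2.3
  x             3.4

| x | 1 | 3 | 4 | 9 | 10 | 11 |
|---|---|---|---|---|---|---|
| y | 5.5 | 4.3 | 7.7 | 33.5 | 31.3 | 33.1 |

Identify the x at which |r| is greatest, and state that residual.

x = 9, r = 5.2

x=1: ŷ = -2.3 + 3.4·1 = 1.1; r = 5.5 − 1.1 = 4.4
x=3: ŷ = -2.3 + 3.4·3 = 7.9; r = 4.3 − 7.9 = -3.6
x=4: ŷ = -2.3 + 3.4·4 = 11.3; r = 7.7 − 11.3 = -3.6
x=9: ŷ = -2.3 + 3.4·9 = 28.3; r = 33.5 − 28.3 = 5.2
x=10: ŷ = -2.3 + 3.4·10 = 31.7; r = 31.3 − 31.7 = -0.4
x=11: ŷ = -2.3 + 3.4·11 = 35.1; r = 33.1 − 35.1 = -2
Largest |r| is 5.2 at x = 9, residual 5.2.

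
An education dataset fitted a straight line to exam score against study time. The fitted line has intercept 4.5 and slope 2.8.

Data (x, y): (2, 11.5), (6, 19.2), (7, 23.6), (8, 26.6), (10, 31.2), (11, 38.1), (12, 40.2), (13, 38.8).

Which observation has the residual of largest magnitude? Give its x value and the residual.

x=2: ŷ = 4.5 + 2.8·2 = 10.1; r = 11.5 − 10.1 = 1.4
x=6: ŷ = 4.5 + 2.8·6 = 21.3; r = 19.2 − 21.3 = -2.1
x=7: ŷ = 4.5 + 2.8·7 = 24.1; r = 23.6 − 24.1 = -0.5
x=8: ŷ = 4.5 + 2.8·8 = 26.9; r = 26.6 − 26.9 = -0.3
x=10: ŷ = 4.5 + 2.8·10 = 32.5; r = 31.2 − 32.5 = -1.3
x=11: ŷ = 4.5 + 2.8·11 = 35.3; r = 38.1 − 35.3 = 2.8
x=12: ŷ = 4.5 + 2.8·12 = 38.1; r = 40.2 − 38.1 = 2.1
x=13: ŷ = 4.5 + 2.8·13 = 40.9; r = 38.8 − 40.9 = -2.1
Largest |r| is 2.8 at x = 11, residual 2.8.

x = 11, r = 2.8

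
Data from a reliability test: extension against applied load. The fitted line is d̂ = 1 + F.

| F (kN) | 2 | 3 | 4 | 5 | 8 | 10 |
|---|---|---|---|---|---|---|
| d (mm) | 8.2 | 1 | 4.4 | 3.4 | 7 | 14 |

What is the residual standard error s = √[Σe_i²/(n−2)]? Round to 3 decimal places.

s = 3.747

F=2: d̂ = 1 + 2 = 3; e = 8.2 − 3 = 5.2
F=3: d̂ = 1 + 3 = 4; e = 1 − 4 = -3
F=4: d̂ = 1 + 4 = 5; e = 4.4 − 5 = -0.6
F=5: d̂ = 1 + 5 = 6; e = 3.4 − 6 = -2.6
F=8: d̂ = 1 + 8 = 9; e = 7 − 9 = -2
F=10: d̂ = 1 + 10 = 11; e = 14 − 11 = 3
SSE = 27.04 + 9 + 0.36 + 6.76 + 4 + 9 = 56.16
s = √(56.16/4) = √14.04 ≈ 3.747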